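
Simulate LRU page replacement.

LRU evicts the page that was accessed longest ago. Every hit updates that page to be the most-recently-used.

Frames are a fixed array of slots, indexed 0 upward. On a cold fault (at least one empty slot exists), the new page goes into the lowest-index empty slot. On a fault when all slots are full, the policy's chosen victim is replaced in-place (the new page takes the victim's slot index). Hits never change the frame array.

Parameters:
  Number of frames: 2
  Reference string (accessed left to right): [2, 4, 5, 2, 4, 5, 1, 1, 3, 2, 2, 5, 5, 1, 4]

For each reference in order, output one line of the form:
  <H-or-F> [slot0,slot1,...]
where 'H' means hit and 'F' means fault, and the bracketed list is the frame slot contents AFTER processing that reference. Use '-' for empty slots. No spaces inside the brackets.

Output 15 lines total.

F [2,-]
F [2,4]
F [5,4]
F [5,2]
F [4,2]
F [4,5]
F [1,5]
H [1,5]
F [1,3]
F [2,3]
H [2,3]
F [2,5]
H [2,5]
F [1,5]
F [1,4]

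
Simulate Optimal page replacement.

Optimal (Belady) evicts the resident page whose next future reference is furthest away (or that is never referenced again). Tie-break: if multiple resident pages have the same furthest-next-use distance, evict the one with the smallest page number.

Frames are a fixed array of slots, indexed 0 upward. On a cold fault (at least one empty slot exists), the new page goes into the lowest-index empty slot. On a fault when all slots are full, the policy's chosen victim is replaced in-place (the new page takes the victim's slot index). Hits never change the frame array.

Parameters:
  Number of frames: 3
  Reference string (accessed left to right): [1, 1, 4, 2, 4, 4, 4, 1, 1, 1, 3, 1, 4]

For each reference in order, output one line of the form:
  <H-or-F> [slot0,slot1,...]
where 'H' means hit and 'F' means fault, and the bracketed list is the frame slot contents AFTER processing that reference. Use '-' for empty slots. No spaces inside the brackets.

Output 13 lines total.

F [1,-,-]
H [1,-,-]
F [1,4,-]
F [1,4,2]
H [1,4,2]
H [1,4,2]
H [1,4,2]
H [1,4,2]
H [1,4,2]
H [1,4,2]
F [1,4,3]
H [1,4,3]
H [1,4,3]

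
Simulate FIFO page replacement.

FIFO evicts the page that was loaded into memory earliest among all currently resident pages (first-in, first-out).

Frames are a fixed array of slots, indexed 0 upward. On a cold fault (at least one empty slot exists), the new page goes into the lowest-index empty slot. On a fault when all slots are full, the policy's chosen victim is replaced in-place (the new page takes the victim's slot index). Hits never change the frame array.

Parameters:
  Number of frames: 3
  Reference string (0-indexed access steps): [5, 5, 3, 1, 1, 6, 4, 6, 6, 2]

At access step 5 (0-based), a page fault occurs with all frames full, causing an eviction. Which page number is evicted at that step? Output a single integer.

Step 0: ref 5 -> FAULT, frames=[5,-,-]
Step 1: ref 5 -> HIT, frames=[5,-,-]
Step 2: ref 3 -> FAULT, frames=[5,3,-]
Step 3: ref 1 -> FAULT, frames=[5,3,1]
Step 4: ref 1 -> HIT, frames=[5,3,1]
Step 5: ref 6 -> FAULT, evict 5, frames=[6,3,1]
At step 5: evicted page 5

Answer: 5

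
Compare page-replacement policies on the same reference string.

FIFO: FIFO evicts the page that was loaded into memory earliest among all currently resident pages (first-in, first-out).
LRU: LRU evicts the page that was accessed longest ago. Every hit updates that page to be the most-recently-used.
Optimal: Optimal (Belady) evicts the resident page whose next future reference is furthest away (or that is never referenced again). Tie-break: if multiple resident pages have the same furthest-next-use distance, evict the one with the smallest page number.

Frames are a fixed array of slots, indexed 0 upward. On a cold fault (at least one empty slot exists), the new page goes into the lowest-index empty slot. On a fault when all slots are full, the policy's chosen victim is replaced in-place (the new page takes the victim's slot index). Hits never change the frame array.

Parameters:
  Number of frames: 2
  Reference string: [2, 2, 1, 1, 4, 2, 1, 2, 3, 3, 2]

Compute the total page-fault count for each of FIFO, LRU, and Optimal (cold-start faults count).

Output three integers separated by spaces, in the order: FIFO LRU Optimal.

--- FIFO ---
  step 0: ref 2 -> FAULT, frames=[2,-] (faults so far: 1)
  step 1: ref 2 -> HIT, frames=[2,-] (faults so far: 1)
  step 2: ref 1 -> FAULT, frames=[2,1] (faults so far: 2)
  step 3: ref 1 -> HIT, frames=[2,1] (faults so far: 2)
  step 4: ref 4 -> FAULT, evict 2, frames=[4,1] (faults so far: 3)
  step 5: ref 2 -> FAULT, evict 1, frames=[4,2] (faults so far: 4)
  step 6: ref 1 -> FAULT, evict 4, frames=[1,2] (faults so far: 5)
  step 7: ref 2 -> HIT, frames=[1,2] (faults so far: 5)
  step 8: ref 3 -> FAULT, evict 2, frames=[1,3] (faults so far: 6)
  step 9: ref 3 -> HIT, frames=[1,3] (faults so far: 6)
  step 10: ref 2 -> FAULT, evict 1, frames=[2,3] (faults so far: 7)
  FIFO total faults: 7
--- LRU ---
  step 0: ref 2 -> FAULT, frames=[2,-] (faults so far: 1)
  step 1: ref 2 -> HIT, frames=[2,-] (faults so far: 1)
  step 2: ref 1 -> FAULT, frames=[2,1] (faults so far: 2)
  step 3: ref 1 -> HIT, frames=[2,1] (faults so far: 2)
  step 4: ref 4 -> FAULT, evict 2, frames=[4,1] (faults so far: 3)
  step 5: ref 2 -> FAULT, evict 1, frames=[4,2] (faults so far: 4)
  step 6: ref 1 -> FAULT, evict 4, frames=[1,2] (faults so far: 5)
  step 7: ref 2 -> HIT, frames=[1,2] (faults so far: 5)
  step 8: ref 3 -> FAULT, evict 1, frames=[3,2] (faults so far: 6)
  step 9: ref 3 -> HIT, frames=[3,2] (faults so far: 6)
  step 10: ref 2 -> HIT, frames=[3,2] (faults so far: 6)
  LRU total faults: 6
--- Optimal ---
  step 0: ref 2 -> FAULT, frames=[2,-] (faults so far: 1)
  step 1: ref 2 -> HIT, frames=[2,-] (faults so far: 1)
  step 2: ref 1 -> FAULT, frames=[2,1] (faults so far: 2)
  step 3: ref 1 -> HIT, frames=[2,1] (faults so far: 2)
  step 4: ref 4 -> FAULT, evict 1, frames=[2,4] (faults so far: 3)
  step 5: ref 2 -> HIT, frames=[2,4] (faults so far: 3)
  step 6: ref 1 -> FAULT, evict 4, frames=[2,1] (faults so far: 4)
  step 7: ref 2 -> HIT, frames=[2,1] (faults so far: 4)
  step 8: ref 3 -> FAULT, evict 1, frames=[2,3] (faults so far: 5)
  step 9: ref 3 -> HIT, frames=[2,3] (faults so far: 5)
  step 10: ref 2 -> HIT, frames=[2,3] (faults so far: 5)
  Optimal total faults: 5

Answer: 7 6 5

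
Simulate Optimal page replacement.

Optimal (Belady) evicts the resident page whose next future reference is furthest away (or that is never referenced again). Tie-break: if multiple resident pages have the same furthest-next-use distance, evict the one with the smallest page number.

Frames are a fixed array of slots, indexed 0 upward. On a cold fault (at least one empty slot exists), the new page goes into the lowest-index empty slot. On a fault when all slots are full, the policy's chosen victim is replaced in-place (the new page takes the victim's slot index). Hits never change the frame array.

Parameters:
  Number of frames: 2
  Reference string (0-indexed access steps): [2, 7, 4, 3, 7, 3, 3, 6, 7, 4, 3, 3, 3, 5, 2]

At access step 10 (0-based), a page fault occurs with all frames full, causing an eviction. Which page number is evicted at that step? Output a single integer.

Step 0: ref 2 -> FAULT, frames=[2,-]
Step 1: ref 7 -> FAULT, frames=[2,7]
Step 2: ref 4 -> FAULT, evict 2, frames=[4,7]
Step 3: ref 3 -> FAULT, evict 4, frames=[3,7]
Step 4: ref 7 -> HIT, frames=[3,7]
Step 5: ref 3 -> HIT, frames=[3,7]
Step 6: ref 3 -> HIT, frames=[3,7]
Step 7: ref 6 -> FAULT, evict 3, frames=[6,7]
Step 8: ref 7 -> HIT, frames=[6,7]
Step 9: ref 4 -> FAULT, evict 6, frames=[4,7]
Step 10: ref 3 -> FAULT, evict 4, frames=[3,7]
At step 10: evicted page 4

Answer: 4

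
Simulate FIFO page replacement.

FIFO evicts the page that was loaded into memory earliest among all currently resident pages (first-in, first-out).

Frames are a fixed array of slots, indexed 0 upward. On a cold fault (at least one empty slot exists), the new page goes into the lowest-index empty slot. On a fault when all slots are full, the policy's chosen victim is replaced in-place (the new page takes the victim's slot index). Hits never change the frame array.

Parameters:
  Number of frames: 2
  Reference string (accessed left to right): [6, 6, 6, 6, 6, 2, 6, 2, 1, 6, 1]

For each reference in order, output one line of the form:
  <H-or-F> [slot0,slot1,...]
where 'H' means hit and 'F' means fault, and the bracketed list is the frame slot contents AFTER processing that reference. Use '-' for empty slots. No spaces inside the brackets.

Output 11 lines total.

F [6,-]
H [6,-]
H [6,-]
H [6,-]
H [6,-]
F [6,2]
H [6,2]
H [6,2]
F [1,2]
F [1,6]
H [1,6]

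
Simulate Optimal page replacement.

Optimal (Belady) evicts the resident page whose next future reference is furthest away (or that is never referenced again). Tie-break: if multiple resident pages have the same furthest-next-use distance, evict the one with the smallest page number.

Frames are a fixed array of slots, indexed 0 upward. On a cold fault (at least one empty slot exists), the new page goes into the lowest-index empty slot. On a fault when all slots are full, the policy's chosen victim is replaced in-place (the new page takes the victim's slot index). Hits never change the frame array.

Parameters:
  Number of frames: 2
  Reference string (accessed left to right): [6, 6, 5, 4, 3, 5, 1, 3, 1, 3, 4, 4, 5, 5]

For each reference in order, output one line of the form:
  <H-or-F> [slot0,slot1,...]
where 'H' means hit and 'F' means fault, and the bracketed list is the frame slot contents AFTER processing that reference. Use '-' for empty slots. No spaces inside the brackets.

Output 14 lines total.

F [6,-]
H [6,-]
F [6,5]
F [4,5]
F [3,5]
H [3,5]
F [3,1]
H [3,1]
H [3,1]
H [3,1]
F [3,4]
H [3,4]
F [5,4]
H [5,4]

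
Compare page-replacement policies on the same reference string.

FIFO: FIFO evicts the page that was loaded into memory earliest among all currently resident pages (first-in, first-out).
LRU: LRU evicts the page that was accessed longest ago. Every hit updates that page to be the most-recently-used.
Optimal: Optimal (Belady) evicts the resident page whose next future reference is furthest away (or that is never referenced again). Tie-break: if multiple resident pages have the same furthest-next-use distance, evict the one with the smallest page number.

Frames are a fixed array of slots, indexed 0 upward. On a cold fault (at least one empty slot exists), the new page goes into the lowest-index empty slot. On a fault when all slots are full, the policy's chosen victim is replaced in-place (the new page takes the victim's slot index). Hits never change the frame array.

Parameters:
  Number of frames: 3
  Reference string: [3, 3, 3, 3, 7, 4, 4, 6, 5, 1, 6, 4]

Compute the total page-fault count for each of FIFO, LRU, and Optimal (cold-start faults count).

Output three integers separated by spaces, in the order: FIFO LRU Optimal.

Answer: 7 7 6

Derivation:
--- FIFO ---
  step 0: ref 3 -> FAULT, frames=[3,-,-] (faults so far: 1)
  step 1: ref 3 -> HIT, frames=[3,-,-] (faults so far: 1)
  step 2: ref 3 -> HIT, frames=[3,-,-] (faults so far: 1)
  step 3: ref 3 -> HIT, frames=[3,-,-] (faults so far: 1)
  step 4: ref 7 -> FAULT, frames=[3,7,-] (faults so far: 2)
  step 5: ref 4 -> FAULT, frames=[3,7,4] (faults so far: 3)
  step 6: ref 4 -> HIT, frames=[3,7,4] (faults so far: 3)
  step 7: ref 6 -> FAULT, evict 3, frames=[6,7,4] (faults so far: 4)
  step 8: ref 5 -> FAULT, evict 7, frames=[6,5,4] (faults so far: 5)
  step 9: ref 1 -> FAULT, evict 4, frames=[6,5,1] (faults so far: 6)
  step 10: ref 6 -> HIT, frames=[6,5,1] (faults so far: 6)
  step 11: ref 4 -> FAULT, evict 6, frames=[4,5,1] (faults so far: 7)
  FIFO total faults: 7
--- LRU ---
  step 0: ref 3 -> FAULT, frames=[3,-,-] (faults so far: 1)
  step 1: ref 3 -> HIT, frames=[3,-,-] (faults so far: 1)
  step 2: ref 3 -> HIT, frames=[3,-,-] (faults so far: 1)
  step 3: ref 3 -> HIT, frames=[3,-,-] (faults so far: 1)
  step 4: ref 7 -> FAULT, frames=[3,7,-] (faults so far: 2)
  step 5: ref 4 -> FAULT, frames=[3,7,4] (faults so far: 3)
  step 6: ref 4 -> HIT, frames=[3,7,4] (faults so far: 3)
  step 7: ref 6 -> FAULT, evict 3, frames=[6,7,4] (faults so far: 4)
  step 8: ref 5 -> FAULT, evict 7, frames=[6,5,4] (faults so far: 5)
  step 9: ref 1 -> FAULT, evict 4, frames=[6,5,1] (faults so far: 6)
  step 10: ref 6 -> HIT, frames=[6,5,1] (faults so far: 6)
  step 11: ref 4 -> FAULT, evict 5, frames=[6,4,1] (faults so far: 7)
  LRU total faults: 7
--- Optimal ---
  step 0: ref 3 -> FAULT, frames=[3,-,-] (faults so far: 1)
  step 1: ref 3 -> HIT, frames=[3,-,-] (faults so far: 1)
  step 2: ref 3 -> HIT, frames=[3,-,-] (faults so far: 1)
  step 3: ref 3 -> HIT, frames=[3,-,-] (faults so far: 1)
  step 4: ref 7 -> FAULT, frames=[3,7,-] (faults so far: 2)
  step 5: ref 4 -> FAULT, frames=[3,7,4] (faults so far: 3)
  step 6: ref 4 -> HIT, frames=[3,7,4] (faults so far: 3)
  step 7: ref 6 -> FAULT, evict 3, frames=[6,7,4] (faults so far: 4)
  step 8: ref 5 -> FAULT, evict 7, frames=[6,5,4] (faults so far: 5)
  step 9: ref 1 -> FAULT, evict 5, frames=[6,1,4] (faults so far: 6)
  step 10: ref 6 -> HIT, frames=[6,1,4] (faults so far: 6)
  step 11: ref 4 -> HIT, frames=[6,1,4] (faults so far: 6)
  Optimal total faults: 6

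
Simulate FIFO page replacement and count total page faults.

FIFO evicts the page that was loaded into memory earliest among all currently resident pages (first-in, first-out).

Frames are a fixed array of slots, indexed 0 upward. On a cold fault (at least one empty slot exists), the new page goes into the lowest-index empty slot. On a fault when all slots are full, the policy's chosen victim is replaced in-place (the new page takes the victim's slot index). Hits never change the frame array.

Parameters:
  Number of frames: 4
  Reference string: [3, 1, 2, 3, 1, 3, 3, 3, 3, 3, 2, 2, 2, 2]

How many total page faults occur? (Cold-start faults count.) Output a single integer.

Answer: 3

Derivation:
Step 0: ref 3 → FAULT, frames=[3,-,-,-]
Step 1: ref 1 → FAULT, frames=[3,1,-,-]
Step 2: ref 2 → FAULT, frames=[3,1,2,-]
Step 3: ref 3 → HIT, frames=[3,1,2,-]
Step 4: ref 1 → HIT, frames=[3,1,2,-]
Step 5: ref 3 → HIT, frames=[3,1,2,-]
Step 6: ref 3 → HIT, frames=[3,1,2,-]
Step 7: ref 3 → HIT, frames=[3,1,2,-]
Step 8: ref 3 → HIT, frames=[3,1,2,-]
Step 9: ref 3 → HIT, frames=[3,1,2,-]
Step 10: ref 2 → HIT, frames=[3,1,2,-]
Step 11: ref 2 → HIT, frames=[3,1,2,-]
Step 12: ref 2 → HIT, frames=[3,1,2,-]
Step 13: ref 2 → HIT, frames=[3,1,2,-]
Total faults: 3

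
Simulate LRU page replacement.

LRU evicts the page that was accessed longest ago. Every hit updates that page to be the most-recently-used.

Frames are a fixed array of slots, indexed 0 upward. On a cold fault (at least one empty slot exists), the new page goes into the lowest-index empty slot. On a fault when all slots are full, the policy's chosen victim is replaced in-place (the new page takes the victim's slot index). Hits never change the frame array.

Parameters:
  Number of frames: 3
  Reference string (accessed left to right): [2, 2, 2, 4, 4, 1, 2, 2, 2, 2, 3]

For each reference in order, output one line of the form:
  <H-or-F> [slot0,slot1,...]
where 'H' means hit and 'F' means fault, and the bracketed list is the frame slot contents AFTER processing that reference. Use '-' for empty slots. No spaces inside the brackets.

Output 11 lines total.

F [2,-,-]
H [2,-,-]
H [2,-,-]
F [2,4,-]
H [2,4,-]
F [2,4,1]
H [2,4,1]
H [2,4,1]
H [2,4,1]
H [2,4,1]
F [2,3,1]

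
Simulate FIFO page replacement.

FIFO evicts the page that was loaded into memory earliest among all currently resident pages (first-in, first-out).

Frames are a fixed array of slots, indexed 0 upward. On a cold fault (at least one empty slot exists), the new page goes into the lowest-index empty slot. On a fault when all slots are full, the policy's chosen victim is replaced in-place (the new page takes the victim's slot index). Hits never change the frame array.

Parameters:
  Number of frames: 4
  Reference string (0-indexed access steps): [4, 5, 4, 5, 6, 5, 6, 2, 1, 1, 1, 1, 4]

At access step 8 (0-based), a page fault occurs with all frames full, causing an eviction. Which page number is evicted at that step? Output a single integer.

Answer: 4

Derivation:
Step 0: ref 4 -> FAULT, frames=[4,-,-,-]
Step 1: ref 5 -> FAULT, frames=[4,5,-,-]
Step 2: ref 4 -> HIT, frames=[4,5,-,-]
Step 3: ref 5 -> HIT, frames=[4,5,-,-]
Step 4: ref 6 -> FAULT, frames=[4,5,6,-]
Step 5: ref 5 -> HIT, frames=[4,5,6,-]
Step 6: ref 6 -> HIT, frames=[4,5,6,-]
Step 7: ref 2 -> FAULT, frames=[4,5,6,2]
Step 8: ref 1 -> FAULT, evict 4, frames=[1,5,6,2]
At step 8: evicted page 4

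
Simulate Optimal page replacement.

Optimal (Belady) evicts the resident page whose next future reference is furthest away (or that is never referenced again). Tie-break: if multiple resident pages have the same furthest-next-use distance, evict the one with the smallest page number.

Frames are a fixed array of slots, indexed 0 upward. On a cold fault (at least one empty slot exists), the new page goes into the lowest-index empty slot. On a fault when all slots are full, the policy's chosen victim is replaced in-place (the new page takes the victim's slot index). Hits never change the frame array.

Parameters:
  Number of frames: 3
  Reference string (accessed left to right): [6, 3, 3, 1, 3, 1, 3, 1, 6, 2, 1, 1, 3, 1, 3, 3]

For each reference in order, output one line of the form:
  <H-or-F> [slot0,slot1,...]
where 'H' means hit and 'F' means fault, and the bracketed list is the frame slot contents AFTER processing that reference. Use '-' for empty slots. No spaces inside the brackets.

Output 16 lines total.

F [6,-,-]
F [6,3,-]
H [6,3,-]
F [6,3,1]
H [6,3,1]
H [6,3,1]
H [6,3,1]
H [6,3,1]
H [6,3,1]
F [2,3,1]
H [2,3,1]
H [2,3,1]
H [2,3,1]
H [2,3,1]
H [2,3,1]
H [2,3,1]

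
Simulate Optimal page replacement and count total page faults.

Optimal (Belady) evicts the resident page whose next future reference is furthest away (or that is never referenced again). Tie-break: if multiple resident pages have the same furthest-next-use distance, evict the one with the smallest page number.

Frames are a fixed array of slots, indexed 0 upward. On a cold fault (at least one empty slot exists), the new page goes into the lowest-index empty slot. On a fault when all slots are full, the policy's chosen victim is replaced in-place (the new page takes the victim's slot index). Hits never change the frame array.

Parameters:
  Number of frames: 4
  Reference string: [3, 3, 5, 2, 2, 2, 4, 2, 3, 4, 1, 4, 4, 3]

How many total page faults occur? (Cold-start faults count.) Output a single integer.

Step 0: ref 3 → FAULT, frames=[3,-,-,-]
Step 1: ref 3 → HIT, frames=[3,-,-,-]
Step 2: ref 5 → FAULT, frames=[3,5,-,-]
Step 3: ref 2 → FAULT, frames=[3,5,2,-]
Step 4: ref 2 → HIT, frames=[3,5,2,-]
Step 5: ref 2 → HIT, frames=[3,5,2,-]
Step 6: ref 4 → FAULT, frames=[3,5,2,4]
Step 7: ref 2 → HIT, frames=[3,5,2,4]
Step 8: ref 3 → HIT, frames=[3,5,2,4]
Step 9: ref 4 → HIT, frames=[3,5,2,4]
Step 10: ref 1 → FAULT (evict 2), frames=[3,5,1,4]
Step 11: ref 4 → HIT, frames=[3,5,1,4]
Step 12: ref 4 → HIT, frames=[3,5,1,4]
Step 13: ref 3 → HIT, frames=[3,5,1,4]
Total faults: 5

Answer: 5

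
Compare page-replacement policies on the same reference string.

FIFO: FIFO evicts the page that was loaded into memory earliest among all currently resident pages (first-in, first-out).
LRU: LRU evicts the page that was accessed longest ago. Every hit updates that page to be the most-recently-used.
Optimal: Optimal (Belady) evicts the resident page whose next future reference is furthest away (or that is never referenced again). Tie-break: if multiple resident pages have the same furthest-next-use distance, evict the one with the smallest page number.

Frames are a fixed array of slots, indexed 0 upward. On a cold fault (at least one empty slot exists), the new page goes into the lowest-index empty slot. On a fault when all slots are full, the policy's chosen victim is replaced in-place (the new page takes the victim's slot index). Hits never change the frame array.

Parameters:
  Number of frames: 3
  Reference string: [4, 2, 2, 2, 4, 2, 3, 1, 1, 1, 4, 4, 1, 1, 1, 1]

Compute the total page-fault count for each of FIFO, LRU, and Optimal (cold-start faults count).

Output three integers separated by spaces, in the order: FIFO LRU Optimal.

--- FIFO ---
  step 0: ref 4 -> FAULT, frames=[4,-,-] (faults so far: 1)
  step 1: ref 2 -> FAULT, frames=[4,2,-] (faults so far: 2)
  step 2: ref 2 -> HIT, frames=[4,2,-] (faults so far: 2)
  step 3: ref 2 -> HIT, frames=[4,2,-] (faults so far: 2)
  step 4: ref 4 -> HIT, frames=[4,2,-] (faults so far: 2)
  step 5: ref 2 -> HIT, frames=[4,2,-] (faults so far: 2)
  step 6: ref 3 -> FAULT, frames=[4,2,3] (faults so far: 3)
  step 7: ref 1 -> FAULT, evict 4, frames=[1,2,3] (faults so far: 4)
  step 8: ref 1 -> HIT, frames=[1,2,3] (faults so far: 4)
  step 9: ref 1 -> HIT, frames=[1,2,3] (faults so far: 4)
  step 10: ref 4 -> FAULT, evict 2, frames=[1,4,3] (faults so far: 5)
  step 11: ref 4 -> HIT, frames=[1,4,3] (faults so far: 5)
  step 12: ref 1 -> HIT, frames=[1,4,3] (faults so far: 5)
  step 13: ref 1 -> HIT, frames=[1,4,3] (faults so far: 5)
  step 14: ref 1 -> HIT, frames=[1,4,3] (faults so far: 5)
  step 15: ref 1 -> HIT, frames=[1,4,3] (faults so far: 5)
  FIFO total faults: 5
--- LRU ---
  step 0: ref 4 -> FAULT, frames=[4,-,-] (faults so far: 1)
  step 1: ref 2 -> FAULT, frames=[4,2,-] (faults so far: 2)
  step 2: ref 2 -> HIT, frames=[4,2,-] (faults so far: 2)
  step 3: ref 2 -> HIT, frames=[4,2,-] (faults so far: 2)
  step 4: ref 4 -> HIT, frames=[4,2,-] (faults so far: 2)
  step 5: ref 2 -> HIT, frames=[4,2,-] (faults so far: 2)
  step 6: ref 3 -> FAULT, frames=[4,2,3] (faults so far: 3)
  step 7: ref 1 -> FAULT, evict 4, frames=[1,2,3] (faults so far: 4)
  step 8: ref 1 -> HIT, frames=[1,2,3] (faults so far: 4)
  step 9: ref 1 -> HIT, frames=[1,2,3] (faults so far: 4)
  step 10: ref 4 -> FAULT, evict 2, frames=[1,4,3] (faults so far: 5)
  step 11: ref 4 -> HIT, frames=[1,4,3] (faults so far: 5)
  step 12: ref 1 -> HIT, frames=[1,4,3] (faults so far: 5)
  step 13: ref 1 -> HIT, frames=[1,4,3] (faults so far: 5)
  step 14: ref 1 -> HIT, frames=[1,4,3] (faults so far: 5)
  step 15: ref 1 -> HIT, frames=[1,4,3] (faults so far: 5)
  LRU total faults: 5
--- Optimal ---
  step 0: ref 4 -> FAULT, frames=[4,-,-] (faults so far: 1)
  step 1: ref 2 -> FAULT, frames=[4,2,-] (faults so far: 2)
  step 2: ref 2 -> HIT, frames=[4,2,-] (faults so far: 2)
  step 3: ref 2 -> HIT, frames=[4,2,-] (faults so far: 2)
  step 4: ref 4 -> HIT, frames=[4,2,-] (faults so far: 2)
  step 5: ref 2 -> HIT, frames=[4,2,-] (faults so far: 2)
  step 6: ref 3 -> FAULT, frames=[4,2,3] (faults so far: 3)
  step 7: ref 1 -> FAULT, evict 2, frames=[4,1,3] (faults so far: 4)
  step 8: ref 1 -> HIT, frames=[4,1,3] (faults so far: 4)
  step 9: ref 1 -> HIT, frames=[4,1,3] (faults so far: 4)
  step 10: ref 4 -> HIT, frames=[4,1,3] (faults so far: 4)
  step 11: ref 4 -> HIT, frames=[4,1,3] (faults so far: 4)
  step 12: ref 1 -> HIT, frames=[4,1,3] (faults so far: 4)
  step 13: ref 1 -> HIT, frames=[4,1,3] (faults so far: 4)
  step 14: ref 1 -> HIT, frames=[4,1,3] (faults so far: 4)
  step 15: ref 1 -> HIT, frames=[4,1,3] (faults so far: 4)
  Optimal total faults: 4

Answer: 5 5 4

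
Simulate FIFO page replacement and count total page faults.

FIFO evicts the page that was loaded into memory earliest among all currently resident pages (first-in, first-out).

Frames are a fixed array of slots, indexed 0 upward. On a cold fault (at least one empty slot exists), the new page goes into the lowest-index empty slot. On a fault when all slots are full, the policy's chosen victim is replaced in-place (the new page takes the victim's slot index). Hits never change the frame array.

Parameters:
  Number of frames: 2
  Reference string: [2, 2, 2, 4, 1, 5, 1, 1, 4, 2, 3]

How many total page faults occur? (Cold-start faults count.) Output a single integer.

Step 0: ref 2 → FAULT, frames=[2,-]
Step 1: ref 2 → HIT, frames=[2,-]
Step 2: ref 2 → HIT, frames=[2,-]
Step 3: ref 4 → FAULT, frames=[2,4]
Step 4: ref 1 → FAULT (evict 2), frames=[1,4]
Step 5: ref 5 → FAULT (evict 4), frames=[1,5]
Step 6: ref 1 → HIT, frames=[1,5]
Step 7: ref 1 → HIT, frames=[1,5]
Step 8: ref 4 → FAULT (evict 1), frames=[4,5]
Step 9: ref 2 → FAULT (evict 5), frames=[4,2]
Step 10: ref 3 → FAULT (evict 4), frames=[3,2]
Total faults: 7

Answer: 7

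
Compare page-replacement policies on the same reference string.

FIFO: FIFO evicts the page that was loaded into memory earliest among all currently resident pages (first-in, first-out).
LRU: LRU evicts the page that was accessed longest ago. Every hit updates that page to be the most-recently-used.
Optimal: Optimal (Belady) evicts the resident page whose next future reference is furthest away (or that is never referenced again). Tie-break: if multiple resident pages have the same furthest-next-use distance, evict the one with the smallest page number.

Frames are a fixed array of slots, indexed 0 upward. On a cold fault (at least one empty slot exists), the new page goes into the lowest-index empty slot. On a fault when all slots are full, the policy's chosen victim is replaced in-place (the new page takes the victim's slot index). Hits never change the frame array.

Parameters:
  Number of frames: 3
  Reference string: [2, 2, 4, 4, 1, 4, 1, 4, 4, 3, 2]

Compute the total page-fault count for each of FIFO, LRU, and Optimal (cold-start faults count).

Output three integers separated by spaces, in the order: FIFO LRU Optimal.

--- FIFO ---
  step 0: ref 2 -> FAULT, frames=[2,-,-] (faults so far: 1)
  step 1: ref 2 -> HIT, frames=[2,-,-] (faults so far: 1)
  step 2: ref 4 -> FAULT, frames=[2,4,-] (faults so far: 2)
  step 3: ref 4 -> HIT, frames=[2,4,-] (faults so far: 2)
  step 4: ref 1 -> FAULT, frames=[2,4,1] (faults so far: 3)
  step 5: ref 4 -> HIT, frames=[2,4,1] (faults so far: 3)
  step 6: ref 1 -> HIT, frames=[2,4,1] (faults so far: 3)
  step 7: ref 4 -> HIT, frames=[2,4,1] (faults so far: 3)
  step 8: ref 4 -> HIT, frames=[2,4,1] (faults so far: 3)
  step 9: ref 3 -> FAULT, evict 2, frames=[3,4,1] (faults so far: 4)
  step 10: ref 2 -> FAULT, evict 4, frames=[3,2,1] (faults so far: 5)
  FIFO total faults: 5
--- LRU ---
  step 0: ref 2 -> FAULT, frames=[2,-,-] (faults so far: 1)
  step 1: ref 2 -> HIT, frames=[2,-,-] (faults so far: 1)
  step 2: ref 4 -> FAULT, frames=[2,4,-] (faults so far: 2)
  step 3: ref 4 -> HIT, frames=[2,4,-] (faults so far: 2)
  step 4: ref 1 -> FAULT, frames=[2,4,1] (faults so far: 3)
  step 5: ref 4 -> HIT, frames=[2,4,1] (faults so far: 3)
  step 6: ref 1 -> HIT, frames=[2,4,1] (faults so far: 3)
  step 7: ref 4 -> HIT, frames=[2,4,1] (faults so far: 3)
  step 8: ref 4 -> HIT, frames=[2,4,1] (faults so far: 3)
  step 9: ref 3 -> FAULT, evict 2, frames=[3,4,1] (faults so far: 4)
  step 10: ref 2 -> FAULT, evict 1, frames=[3,4,2] (faults so far: 5)
  LRU total faults: 5
--- Optimal ---
  step 0: ref 2 -> FAULT, frames=[2,-,-] (faults so far: 1)
  step 1: ref 2 -> HIT, frames=[2,-,-] (faults so far: 1)
  step 2: ref 4 -> FAULT, frames=[2,4,-] (faults so far: 2)
  step 3: ref 4 -> HIT, frames=[2,4,-] (faults so far: 2)
  step 4: ref 1 -> FAULT, frames=[2,4,1] (faults so far: 3)
  step 5: ref 4 -> HIT, frames=[2,4,1] (faults so far: 3)
  step 6: ref 1 -> HIT, frames=[2,4,1] (faults so far: 3)
  step 7: ref 4 -> HIT, frames=[2,4,1] (faults so far: 3)
  step 8: ref 4 -> HIT, frames=[2,4,1] (faults so far: 3)
  step 9: ref 3 -> FAULT, evict 1, frames=[2,4,3] (faults so far: 4)
  step 10: ref 2 -> HIT, frames=[2,4,3] (faults so far: 4)
  Optimal total faults: 4

Answer: 5 5 4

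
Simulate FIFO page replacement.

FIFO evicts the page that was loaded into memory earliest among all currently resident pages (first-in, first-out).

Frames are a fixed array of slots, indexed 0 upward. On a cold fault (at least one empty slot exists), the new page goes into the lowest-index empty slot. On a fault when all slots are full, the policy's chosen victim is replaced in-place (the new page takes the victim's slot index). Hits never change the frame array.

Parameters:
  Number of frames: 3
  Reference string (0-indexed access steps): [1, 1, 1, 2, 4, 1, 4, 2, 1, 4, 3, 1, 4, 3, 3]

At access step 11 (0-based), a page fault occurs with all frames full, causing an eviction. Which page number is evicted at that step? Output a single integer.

Step 0: ref 1 -> FAULT, frames=[1,-,-]
Step 1: ref 1 -> HIT, frames=[1,-,-]
Step 2: ref 1 -> HIT, frames=[1,-,-]
Step 3: ref 2 -> FAULT, frames=[1,2,-]
Step 4: ref 4 -> FAULT, frames=[1,2,4]
Step 5: ref 1 -> HIT, frames=[1,2,4]
Step 6: ref 4 -> HIT, frames=[1,2,4]
Step 7: ref 2 -> HIT, frames=[1,2,4]
Step 8: ref 1 -> HIT, frames=[1,2,4]
Step 9: ref 4 -> HIT, frames=[1,2,4]
Step 10: ref 3 -> FAULT, evict 1, frames=[3,2,4]
Step 11: ref 1 -> FAULT, evict 2, frames=[3,1,4]
At step 11: evicted page 2

Answer: 2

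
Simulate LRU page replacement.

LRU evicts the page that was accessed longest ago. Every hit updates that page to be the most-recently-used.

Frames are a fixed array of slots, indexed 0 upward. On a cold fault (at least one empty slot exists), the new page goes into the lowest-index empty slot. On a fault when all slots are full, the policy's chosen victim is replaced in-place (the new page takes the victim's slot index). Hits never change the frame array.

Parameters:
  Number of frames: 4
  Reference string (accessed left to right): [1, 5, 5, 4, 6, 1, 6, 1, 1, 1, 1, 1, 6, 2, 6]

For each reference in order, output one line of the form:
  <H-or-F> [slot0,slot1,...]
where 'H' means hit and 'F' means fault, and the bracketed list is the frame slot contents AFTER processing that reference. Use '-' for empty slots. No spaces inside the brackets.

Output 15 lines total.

F [1,-,-,-]
F [1,5,-,-]
H [1,5,-,-]
F [1,5,4,-]
F [1,5,4,6]
H [1,5,4,6]
H [1,5,4,6]
H [1,5,4,6]
H [1,5,4,6]
H [1,5,4,6]
H [1,5,4,6]
H [1,5,4,6]
H [1,5,4,6]
F [1,2,4,6]
H [1,2,4,6]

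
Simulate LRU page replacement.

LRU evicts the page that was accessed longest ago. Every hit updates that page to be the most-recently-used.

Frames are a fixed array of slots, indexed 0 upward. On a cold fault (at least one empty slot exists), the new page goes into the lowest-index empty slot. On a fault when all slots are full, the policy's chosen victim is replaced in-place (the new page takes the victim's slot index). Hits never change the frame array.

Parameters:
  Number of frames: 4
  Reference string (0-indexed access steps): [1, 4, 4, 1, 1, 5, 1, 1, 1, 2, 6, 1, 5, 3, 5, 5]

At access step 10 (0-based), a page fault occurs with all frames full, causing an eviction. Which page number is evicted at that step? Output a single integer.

Answer: 4

Derivation:
Step 0: ref 1 -> FAULT, frames=[1,-,-,-]
Step 1: ref 4 -> FAULT, frames=[1,4,-,-]
Step 2: ref 4 -> HIT, frames=[1,4,-,-]
Step 3: ref 1 -> HIT, frames=[1,4,-,-]
Step 4: ref 1 -> HIT, frames=[1,4,-,-]
Step 5: ref 5 -> FAULT, frames=[1,4,5,-]
Step 6: ref 1 -> HIT, frames=[1,4,5,-]
Step 7: ref 1 -> HIT, frames=[1,4,5,-]
Step 8: ref 1 -> HIT, frames=[1,4,5,-]
Step 9: ref 2 -> FAULT, frames=[1,4,5,2]
Step 10: ref 6 -> FAULT, evict 4, frames=[1,6,5,2]
At step 10: evicted page 4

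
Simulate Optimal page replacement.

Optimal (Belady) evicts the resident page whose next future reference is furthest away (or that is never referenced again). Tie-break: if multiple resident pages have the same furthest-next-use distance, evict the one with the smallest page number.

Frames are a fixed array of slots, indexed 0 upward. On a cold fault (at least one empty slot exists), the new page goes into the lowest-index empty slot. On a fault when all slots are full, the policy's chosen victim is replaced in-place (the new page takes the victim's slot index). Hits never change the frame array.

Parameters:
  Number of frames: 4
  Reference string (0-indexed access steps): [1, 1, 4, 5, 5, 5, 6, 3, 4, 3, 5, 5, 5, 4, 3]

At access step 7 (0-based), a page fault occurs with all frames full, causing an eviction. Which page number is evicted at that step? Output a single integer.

Answer: 1

Derivation:
Step 0: ref 1 -> FAULT, frames=[1,-,-,-]
Step 1: ref 1 -> HIT, frames=[1,-,-,-]
Step 2: ref 4 -> FAULT, frames=[1,4,-,-]
Step 3: ref 5 -> FAULT, frames=[1,4,5,-]
Step 4: ref 5 -> HIT, frames=[1,4,5,-]
Step 5: ref 5 -> HIT, frames=[1,4,5,-]
Step 6: ref 6 -> FAULT, frames=[1,4,5,6]
Step 7: ref 3 -> FAULT, evict 1, frames=[3,4,5,6]
At step 7: evicted page 1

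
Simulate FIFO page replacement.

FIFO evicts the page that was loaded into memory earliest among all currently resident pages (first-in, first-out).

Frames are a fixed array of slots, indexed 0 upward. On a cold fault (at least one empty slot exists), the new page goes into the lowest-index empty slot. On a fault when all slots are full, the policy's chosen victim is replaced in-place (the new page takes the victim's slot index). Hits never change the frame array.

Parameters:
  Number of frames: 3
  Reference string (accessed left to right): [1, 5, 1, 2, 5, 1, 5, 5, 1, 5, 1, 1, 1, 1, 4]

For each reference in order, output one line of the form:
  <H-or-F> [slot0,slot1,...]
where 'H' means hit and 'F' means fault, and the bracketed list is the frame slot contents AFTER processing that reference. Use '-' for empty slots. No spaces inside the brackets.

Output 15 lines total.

F [1,-,-]
F [1,5,-]
H [1,5,-]
F [1,5,2]
H [1,5,2]
H [1,5,2]
H [1,5,2]
H [1,5,2]
H [1,5,2]
H [1,5,2]
H [1,5,2]
H [1,5,2]
H [1,5,2]
H [1,5,2]
F [4,5,2]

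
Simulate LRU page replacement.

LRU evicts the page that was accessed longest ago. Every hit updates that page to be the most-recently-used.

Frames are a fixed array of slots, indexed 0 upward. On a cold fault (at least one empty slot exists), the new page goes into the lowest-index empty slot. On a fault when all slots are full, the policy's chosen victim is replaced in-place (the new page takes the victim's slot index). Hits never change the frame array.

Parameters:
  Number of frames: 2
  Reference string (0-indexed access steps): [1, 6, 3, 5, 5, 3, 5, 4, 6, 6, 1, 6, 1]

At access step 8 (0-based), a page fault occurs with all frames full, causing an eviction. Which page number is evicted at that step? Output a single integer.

Step 0: ref 1 -> FAULT, frames=[1,-]
Step 1: ref 6 -> FAULT, frames=[1,6]
Step 2: ref 3 -> FAULT, evict 1, frames=[3,6]
Step 3: ref 5 -> FAULT, evict 6, frames=[3,5]
Step 4: ref 5 -> HIT, frames=[3,5]
Step 5: ref 3 -> HIT, frames=[3,5]
Step 6: ref 5 -> HIT, frames=[3,5]
Step 7: ref 4 -> FAULT, evict 3, frames=[4,5]
Step 8: ref 6 -> FAULT, evict 5, frames=[4,6]
At step 8: evicted page 5

Answer: 5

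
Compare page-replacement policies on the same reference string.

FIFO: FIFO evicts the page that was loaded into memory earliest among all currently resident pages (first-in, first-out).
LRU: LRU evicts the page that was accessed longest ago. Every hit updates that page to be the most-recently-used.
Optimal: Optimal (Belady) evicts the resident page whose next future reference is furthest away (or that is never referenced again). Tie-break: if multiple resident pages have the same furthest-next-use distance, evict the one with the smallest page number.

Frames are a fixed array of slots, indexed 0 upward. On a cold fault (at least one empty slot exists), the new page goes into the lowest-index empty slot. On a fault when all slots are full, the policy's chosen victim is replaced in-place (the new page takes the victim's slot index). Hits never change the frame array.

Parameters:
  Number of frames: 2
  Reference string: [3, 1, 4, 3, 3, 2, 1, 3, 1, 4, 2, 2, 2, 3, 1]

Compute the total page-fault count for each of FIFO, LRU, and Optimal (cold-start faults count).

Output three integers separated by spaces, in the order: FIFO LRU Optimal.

--- FIFO ---
  step 0: ref 3 -> FAULT, frames=[3,-] (faults so far: 1)
  step 1: ref 1 -> FAULT, frames=[3,1] (faults so far: 2)
  step 2: ref 4 -> FAULT, evict 3, frames=[4,1] (faults so far: 3)
  step 3: ref 3 -> FAULT, evict 1, frames=[4,3] (faults so far: 4)
  step 4: ref 3 -> HIT, frames=[4,3] (faults so far: 4)
  step 5: ref 2 -> FAULT, evict 4, frames=[2,3] (faults so far: 5)
  step 6: ref 1 -> FAULT, evict 3, frames=[2,1] (faults so far: 6)
  step 7: ref 3 -> FAULT, evict 2, frames=[3,1] (faults so far: 7)
  step 8: ref 1 -> HIT, frames=[3,1] (faults so far: 7)
  step 9: ref 4 -> FAULT, evict 1, frames=[3,4] (faults so far: 8)
  step 10: ref 2 -> FAULT, evict 3, frames=[2,4] (faults so far: 9)
  step 11: ref 2 -> HIT, frames=[2,4] (faults so far: 9)
  step 12: ref 2 -> HIT, frames=[2,4] (faults so far: 9)
  step 13: ref 3 -> FAULT, evict 4, frames=[2,3] (faults so far: 10)
  step 14: ref 1 -> FAULT, evict 2, frames=[1,3] (faults so far: 11)
  FIFO total faults: 11
--- LRU ---
  step 0: ref 3 -> FAULT, frames=[3,-] (faults so far: 1)
  step 1: ref 1 -> FAULT, frames=[3,1] (faults so far: 2)
  step 2: ref 4 -> FAULT, evict 3, frames=[4,1] (faults so far: 3)
  step 3: ref 3 -> FAULT, evict 1, frames=[4,3] (faults so far: 4)
  step 4: ref 3 -> HIT, frames=[4,3] (faults so far: 4)
  step 5: ref 2 -> FAULT, evict 4, frames=[2,3] (faults so far: 5)
  step 6: ref 1 -> FAULT, evict 3, frames=[2,1] (faults so far: 6)
  step 7: ref 3 -> FAULT, evict 2, frames=[3,1] (faults so far: 7)
  step 8: ref 1 -> HIT, frames=[3,1] (faults so far: 7)
  step 9: ref 4 -> FAULT, evict 3, frames=[4,1] (faults so far: 8)
  step 10: ref 2 -> FAULT, evict 1, frames=[4,2] (faults so far: 9)
  step 11: ref 2 -> HIT, frames=[4,2] (faults so far: 9)
  step 12: ref 2 -> HIT, frames=[4,2] (faults so far: 9)
  step 13: ref 3 -> FAULT, evict 4, frames=[3,2] (faults so far: 10)
  step 14: ref 1 -> FAULT, evict 2, frames=[3,1] (faults so far: 11)
  LRU total faults: 11
--- Optimal ---
  step 0: ref 3 -> FAULT, frames=[3,-] (faults so far: 1)
  step 1: ref 1 -> FAULT, frames=[3,1] (faults so far: 2)
  step 2: ref 4 -> FAULT, evict 1, frames=[3,4] (faults so far: 3)
  step 3: ref 3 -> HIT, frames=[3,4] (faults so far: 3)
  step 4: ref 3 -> HIT, frames=[3,4] (faults so far: 3)
  step 5: ref 2 -> FAULT, evict 4, frames=[3,2] (faults so far: 4)
  step 6: ref 1 -> FAULT, evict 2, frames=[3,1] (faults so far: 5)
  step 7: ref 3 -> HIT, frames=[3,1] (faults so far: 5)
  step 8: ref 1 -> HIT, frames=[3,1] (faults so far: 5)
  step 9: ref 4 -> FAULT, evict 1, frames=[3,4] (faults so far: 6)
  step 10: ref 2 -> FAULT, evict 4, frames=[3,2] (faults so far: 7)
  step 11: ref 2 -> HIT, frames=[3,2] (faults so far: 7)
  step 12: ref 2 -> HIT, frames=[3,2] (faults so far: 7)
  step 13: ref 3 -> HIT, frames=[3,2] (faults so far: 7)
  step 14: ref 1 -> FAULT, evict 2, frames=[3,1] (faults so far: 8)
  Optimal total faults: 8

Answer: 11 11 8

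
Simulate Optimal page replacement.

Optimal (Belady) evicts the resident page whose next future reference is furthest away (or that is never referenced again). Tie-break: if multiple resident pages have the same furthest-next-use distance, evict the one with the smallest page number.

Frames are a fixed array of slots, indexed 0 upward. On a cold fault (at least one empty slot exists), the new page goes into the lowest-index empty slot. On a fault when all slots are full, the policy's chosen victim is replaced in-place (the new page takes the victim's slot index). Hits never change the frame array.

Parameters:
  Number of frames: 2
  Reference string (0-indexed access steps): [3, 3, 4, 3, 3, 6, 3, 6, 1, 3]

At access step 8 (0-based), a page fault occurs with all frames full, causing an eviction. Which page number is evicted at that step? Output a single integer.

Step 0: ref 3 -> FAULT, frames=[3,-]
Step 1: ref 3 -> HIT, frames=[3,-]
Step 2: ref 4 -> FAULT, frames=[3,4]
Step 3: ref 3 -> HIT, frames=[3,4]
Step 4: ref 3 -> HIT, frames=[3,4]
Step 5: ref 6 -> FAULT, evict 4, frames=[3,6]
Step 6: ref 3 -> HIT, frames=[3,6]
Step 7: ref 6 -> HIT, frames=[3,6]
Step 8: ref 1 -> FAULT, evict 6, frames=[3,1]
At step 8: evicted page 6

Answer: 6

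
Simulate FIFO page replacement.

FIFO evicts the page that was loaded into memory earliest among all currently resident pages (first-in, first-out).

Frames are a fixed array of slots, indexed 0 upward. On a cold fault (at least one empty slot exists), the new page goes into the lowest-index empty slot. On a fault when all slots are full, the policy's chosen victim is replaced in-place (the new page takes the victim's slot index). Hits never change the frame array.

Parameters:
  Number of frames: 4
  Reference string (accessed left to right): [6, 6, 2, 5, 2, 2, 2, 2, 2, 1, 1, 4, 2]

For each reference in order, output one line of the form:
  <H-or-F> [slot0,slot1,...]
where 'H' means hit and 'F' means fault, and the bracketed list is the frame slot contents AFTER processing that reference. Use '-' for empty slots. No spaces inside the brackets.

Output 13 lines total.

F [6,-,-,-]
H [6,-,-,-]
F [6,2,-,-]
F [6,2,5,-]
H [6,2,5,-]
H [6,2,5,-]
H [6,2,5,-]
H [6,2,5,-]
H [6,2,5,-]
F [6,2,5,1]
H [6,2,5,1]
F [4,2,5,1]
H [4,2,5,1]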